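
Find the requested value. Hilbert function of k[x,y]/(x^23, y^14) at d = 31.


k[x,y], I = (x^23, y^14), d = 31
Need i < 23 and d-i < 14.
Range: 18 <= i <= 22.
H(31) = 5


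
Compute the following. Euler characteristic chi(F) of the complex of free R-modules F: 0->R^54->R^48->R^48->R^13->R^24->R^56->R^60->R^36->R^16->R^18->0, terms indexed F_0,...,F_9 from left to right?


chi = sum (-1)^i * rank:
(-1)^0*54=54
(-1)^1*48=-48
(-1)^2*48=48
(-1)^3*13=-13
(-1)^4*24=24
(-1)^5*56=-56
(-1)^6*60=60
(-1)^7*36=-36
(-1)^8*16=16
(-1)^9*18=-18
chi=31


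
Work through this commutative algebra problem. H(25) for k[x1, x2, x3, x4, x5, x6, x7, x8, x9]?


C(d+n-1,n-1)=C(33,8)=13884156


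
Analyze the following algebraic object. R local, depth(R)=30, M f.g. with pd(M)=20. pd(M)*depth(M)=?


pd+depth=30
depth=30-20=10
pd*depth=20*10=200


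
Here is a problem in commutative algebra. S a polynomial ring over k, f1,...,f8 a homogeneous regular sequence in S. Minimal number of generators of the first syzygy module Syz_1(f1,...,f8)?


Regular sequence => Koszul complex is the minimal free resolution.
Syz_1 minimally generated by Koszul relations f_i*e_j - f_j*e_i (i<j): mu(Syz_1) = beta_2 = C(m,2) = m(m-1)/2
m=8
8*7/2 = 28


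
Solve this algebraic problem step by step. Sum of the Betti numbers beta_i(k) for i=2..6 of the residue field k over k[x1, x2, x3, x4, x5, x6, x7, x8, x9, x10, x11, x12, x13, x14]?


Koszul resolution: beta_i(k)=C(n,i), n=14
C(14,2)=91, C(14,3)=364, C(14,4)=1001, C(14,5)=2002, C(14,6)=3003
Sum=6461


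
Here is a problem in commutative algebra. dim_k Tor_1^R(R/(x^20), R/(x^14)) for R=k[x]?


Tor_1(R/I,R/J)=(I cap J)/IJ=(x^20)/(x^34)
dim=34-20=min(20,14)=14


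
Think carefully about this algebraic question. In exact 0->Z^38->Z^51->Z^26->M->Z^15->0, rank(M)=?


Alt sum=0:
(-1)^0*38 + (-1)^1*51 + (-1)^2*26 + (-1)^3*? + (-1)^4*15=0
rank(M)=28


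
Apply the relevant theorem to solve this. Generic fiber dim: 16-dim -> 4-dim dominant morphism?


dim(fiber)=dim(X)-dim(Y)=16-4=12


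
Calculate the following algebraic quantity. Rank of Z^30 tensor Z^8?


rank(M(x)N) = rank(M)*rank(N)
30*8 = 240


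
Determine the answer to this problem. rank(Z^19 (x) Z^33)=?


rank(M(x)N) = rank(M)*rank(N)
19*33 = 627


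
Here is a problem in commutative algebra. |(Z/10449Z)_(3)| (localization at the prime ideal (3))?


3-primary part: 10449=3^5*43
Size=3^5=243


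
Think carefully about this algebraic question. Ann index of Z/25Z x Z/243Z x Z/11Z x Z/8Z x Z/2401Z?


Exponent = lcm of the cyclic orders; pairwise coprime => product.
5^2*3^5*11^1*2^3*7^4=25*243*11*8*2401=1283574600


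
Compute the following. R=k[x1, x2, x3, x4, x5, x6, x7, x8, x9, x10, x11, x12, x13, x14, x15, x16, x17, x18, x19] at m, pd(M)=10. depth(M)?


pd+depth=depth(R)=19
depth=19-10=9


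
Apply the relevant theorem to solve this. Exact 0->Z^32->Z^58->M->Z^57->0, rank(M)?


Alt sum=0:
(-1)^0*32 + (-1)^1*58 + (-1)^2*? + (-1)^3*57=0
rank(M)=83


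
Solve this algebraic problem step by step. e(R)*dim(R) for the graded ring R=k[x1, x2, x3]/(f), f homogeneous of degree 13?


e(R)=deg(f)=13, dim(R)=3-1=2
e*dim=13*2=26


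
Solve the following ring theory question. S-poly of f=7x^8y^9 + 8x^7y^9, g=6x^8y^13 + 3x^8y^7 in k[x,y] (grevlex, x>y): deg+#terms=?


LT(f)=7x^8y^9, LT(g)=6x^8y^13
lcm(LM)=x^8y^13
S(f,g) (scaled by 42 to clear denominators) = 6y^4*f - 7*g = 48x^7y^13 - 21x^8y^7
2 terms, deg 20.
20+2=22


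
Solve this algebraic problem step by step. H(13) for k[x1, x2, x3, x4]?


C(d+n-1,n-1)=C(16,3)=560


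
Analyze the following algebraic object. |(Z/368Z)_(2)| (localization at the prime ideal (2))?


2-primary part: 368=2^4*23
Size=2^4=16


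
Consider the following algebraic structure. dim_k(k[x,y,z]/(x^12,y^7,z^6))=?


Basis: x^iy^jz^k, i<12,j<7,k<6
12*7*6=504


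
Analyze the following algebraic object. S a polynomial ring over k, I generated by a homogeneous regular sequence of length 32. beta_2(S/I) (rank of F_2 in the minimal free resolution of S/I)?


Regular sequence => Koszul complex is the minimal free resolution.
Syz_1 minimally generated by Koszul relations f_i*e_j - f_j*e_i (i<j): mu(Syz_1) = beta_2 = C(m,2) = m(m-1)/2
m=32
32*31/2 = 496


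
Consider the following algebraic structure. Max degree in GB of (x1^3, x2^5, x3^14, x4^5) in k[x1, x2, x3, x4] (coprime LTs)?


Pure powers, coprime LTs => already GB.
Degrees: 3, 5, 14, 5
Max=14


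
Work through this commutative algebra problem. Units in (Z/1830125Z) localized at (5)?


Local ring = Z/125Z.
phi(125) = 5^2*(5-1) = 100


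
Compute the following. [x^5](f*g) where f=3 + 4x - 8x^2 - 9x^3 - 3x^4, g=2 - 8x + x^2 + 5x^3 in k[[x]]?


[x^5] = sum a_i*b_j, i+j=5
  -8*5=-40
  -9*1=-9
  -3*-8=24
Sum=-25


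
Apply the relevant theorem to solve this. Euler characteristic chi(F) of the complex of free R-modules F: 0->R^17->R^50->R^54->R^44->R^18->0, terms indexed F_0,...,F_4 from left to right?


chi = sum (-1)^i * rank:
(-1)^0*17=17
(-1)^1*50=-50
(-1)^2*54=54
(-1)^3*44=-44
(-1)^4*18=18
chi=-5


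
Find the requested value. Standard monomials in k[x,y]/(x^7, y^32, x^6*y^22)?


k[x,y]/I, I = (x^7, y^32, x^6*y^22)
Rect: 7x32=224. Corner: (7-6)x(32-22)=10.
dim = 224-10 = 214


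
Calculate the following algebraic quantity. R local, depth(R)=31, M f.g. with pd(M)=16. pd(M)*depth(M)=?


pd+depth=31
depth=31-16=15
pd*depth=16*15=240


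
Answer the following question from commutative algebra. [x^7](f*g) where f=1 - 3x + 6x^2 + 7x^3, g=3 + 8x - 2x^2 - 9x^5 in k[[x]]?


[x^7] = sum a_i*b_j, i+j=7
  6*-9=-54
Sum=-54


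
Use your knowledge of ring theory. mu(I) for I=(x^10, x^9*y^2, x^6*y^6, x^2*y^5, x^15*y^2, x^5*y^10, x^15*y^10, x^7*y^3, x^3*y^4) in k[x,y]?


Remove redundant (divisible by others).
x^5*y^10 redundant.
x^15*y^2 redundant.
x^15*y^10 redundant.
x^6*y^6 redundant.
Min: x^10, x^9*y^2, x^7*y^3, x^3*y^4, x^2*y^5
Count=5


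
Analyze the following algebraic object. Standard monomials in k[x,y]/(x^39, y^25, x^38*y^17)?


k[x,y]/I, I = (x^39, y^25, x^38*y^17)
Rect: 39x25=975. Corner: (39-38)x(25-17)=8.
dim = 975-8 = 967


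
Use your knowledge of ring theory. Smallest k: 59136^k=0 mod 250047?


59136^k mod 250047:
k=1: 59136
k=2: 159201
k=3: 240786
k=4: 194481
k=5: 166698
k=6: 0
First zero at k = 6


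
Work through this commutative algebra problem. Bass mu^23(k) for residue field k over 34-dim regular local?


C(n,i)=C(34,23)=286097760


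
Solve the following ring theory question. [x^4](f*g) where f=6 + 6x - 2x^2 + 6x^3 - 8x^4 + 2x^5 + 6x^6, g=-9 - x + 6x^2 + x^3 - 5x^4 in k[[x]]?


[x^4] = sum a_i*b_j, i+j=4
  6*-5=-30
  6*1=6
  -2*6=-12
  6*-1=-6
  -8*-9=72
Sum=30


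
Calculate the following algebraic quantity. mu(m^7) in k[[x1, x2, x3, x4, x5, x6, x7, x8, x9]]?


C(n+d-1,d)=C(15,7)=6435


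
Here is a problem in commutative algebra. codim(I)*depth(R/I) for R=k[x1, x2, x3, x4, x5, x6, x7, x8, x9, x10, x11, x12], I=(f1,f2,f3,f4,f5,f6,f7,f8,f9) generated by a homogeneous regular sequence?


codim=9, depth=dim(R/I)=12-9=3
Product=9*3=27


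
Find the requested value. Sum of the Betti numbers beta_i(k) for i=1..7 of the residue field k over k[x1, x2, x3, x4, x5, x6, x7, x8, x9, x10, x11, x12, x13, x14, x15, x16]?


Koszul resolution: beta_i(k)=C(n,i), n=16
C(16,1)=16, C(16,2)=120, C(16,3)=560, C(16,4)=1820, C(16,5)=4368, C(16,6)=8008, C(16,7)=11440
Sum=26332


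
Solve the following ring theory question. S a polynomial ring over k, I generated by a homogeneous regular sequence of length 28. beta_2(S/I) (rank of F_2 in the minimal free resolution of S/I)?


Regular sequence => Koszul complex is the minimal free resolution.
Syz_1 minimally generated by Koszul relations f_i*e_j - f_j*e_i (i<j): mu(Syz_1) = beta_2 = C(m,2) = m(m-1)/2
m=28
28*27/2 = 378


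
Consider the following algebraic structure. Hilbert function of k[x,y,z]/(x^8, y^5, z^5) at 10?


Need i<8, j<5, k<5 with i+j+k=10.
For each i, j ranges over max(0,10-i-4)..min(4,10-i):
  i=0: j in [6,4] -> 0
  i=1: j in [5,4] -> 0
  i=2: j in [4,4] -> 1
  i=3: j in [3,4] -> 2
  i=4: j in [2,4] -> 3
  i=5: j in [1,4] -> 4
  i=6: j in [0,4] -> 5
  i=7: j in [0,3] -> 4
H(10) = 0+0+1+2+3+4+5+4 = 19


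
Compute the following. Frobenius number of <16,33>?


gcd(16,33)=1 => F=ab-a-b=16*33-16-33=528-49=479


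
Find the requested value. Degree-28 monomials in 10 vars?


C(d+n-1,n-1)=C(37,9)=124403620


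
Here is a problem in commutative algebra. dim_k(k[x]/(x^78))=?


Basis: 1,x,...,x^77
dim=78


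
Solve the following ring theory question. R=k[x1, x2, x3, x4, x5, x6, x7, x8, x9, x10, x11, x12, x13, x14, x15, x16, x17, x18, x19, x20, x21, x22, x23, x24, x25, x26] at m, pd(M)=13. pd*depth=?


pd+depth=26
depth=26-13=13
pd*depth=13*13=169


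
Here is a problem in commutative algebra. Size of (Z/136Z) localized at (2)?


2-primary part: 136=2^3*17
Size=2^3=8


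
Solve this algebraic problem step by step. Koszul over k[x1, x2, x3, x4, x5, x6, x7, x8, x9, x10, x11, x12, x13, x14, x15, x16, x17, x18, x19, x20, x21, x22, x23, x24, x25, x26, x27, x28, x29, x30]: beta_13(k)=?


C(n,i)=C(30,13)=119759850


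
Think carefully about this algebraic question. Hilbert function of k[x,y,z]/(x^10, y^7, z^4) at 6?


Need i<10, j<7, k<4 with i+j+k=6.
For each i, j ranges over max(0,6-i-3)..min(6,6-i):
  i=0: j in [3,6] -> 4
  i=1: j in [2,5] -> 4
  i=2: j in [1,4] -> 4
  i=3: j in [0,3] -> 4
  i=4: j in [0,2] -> 3
  i=5: j in [0,1] -> 2
  i=6: j in [0,0] -> 1
H(6) = 4+4+4+4+3+2+1 = 22


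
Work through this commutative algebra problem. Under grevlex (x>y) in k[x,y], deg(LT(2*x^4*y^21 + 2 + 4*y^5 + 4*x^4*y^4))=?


LT: 2*x^4*y^21
deg_x=4, deg_y=21
Total=4+21=25


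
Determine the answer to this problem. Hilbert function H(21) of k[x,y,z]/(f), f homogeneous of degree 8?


C(23,2)-C(15,2)=253-105=148


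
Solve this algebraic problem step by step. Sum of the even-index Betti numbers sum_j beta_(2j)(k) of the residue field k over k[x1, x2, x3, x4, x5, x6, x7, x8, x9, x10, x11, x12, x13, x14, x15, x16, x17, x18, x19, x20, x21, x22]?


Koszul resolution: beta_i(k)=C(n,i), n=22
sum_even C(22,i) = 2^(n-1) = 2^21 = 2097152


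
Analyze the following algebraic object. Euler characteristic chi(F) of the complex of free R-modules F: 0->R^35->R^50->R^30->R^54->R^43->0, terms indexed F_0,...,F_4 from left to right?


chi = sum (-1)^i * rank:
(-1)^0*35=35
(-1)^1*50=-50
(-1)^2*30=30
(-1)^3*54=-54
(-1)^4*43=43
chi=4


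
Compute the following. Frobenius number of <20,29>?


gcd(20,29)=1 => F=ab-a-b=20*29-20-29=580-49=531


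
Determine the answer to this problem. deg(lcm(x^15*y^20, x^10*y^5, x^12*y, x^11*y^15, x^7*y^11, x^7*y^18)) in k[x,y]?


lcm = componentwise max:
x: max(15,10,12,11,7,7)=15
y: max(20,5,1,15,11,18)=20
Total=15+20=35


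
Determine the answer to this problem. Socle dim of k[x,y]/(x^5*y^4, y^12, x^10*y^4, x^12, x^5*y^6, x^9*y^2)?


Socle = ann(m) = span of standard monomials u with x*u, y*u in I (staircase corners).
Redundant generators: x^5*y^6, x^10*y^4
Minimal generators: x^12, x^9*y^2, x^5*y^4, y^12
Corners: x^4y^11, x^8y^3, x^11y
Socle dim=3


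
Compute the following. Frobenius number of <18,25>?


gcd(18,25)=1 => F=ab-a-b=18*25-18-25=450-43=407


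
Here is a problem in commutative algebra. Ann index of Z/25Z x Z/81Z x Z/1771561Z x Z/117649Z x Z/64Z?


Exponent = lcm of the cyclic orders; pairwise coprime => product.
5^2*3^4*11^6*7^6*2^6=25*81*1771561*117649*64=27011540459534400


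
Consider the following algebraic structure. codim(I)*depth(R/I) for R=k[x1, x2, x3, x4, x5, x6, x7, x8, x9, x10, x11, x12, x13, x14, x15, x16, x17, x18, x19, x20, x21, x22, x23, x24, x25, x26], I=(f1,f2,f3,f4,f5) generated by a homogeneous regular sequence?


codim=5, depth=dim(R/I)=26-5=21
Product=5*21=105


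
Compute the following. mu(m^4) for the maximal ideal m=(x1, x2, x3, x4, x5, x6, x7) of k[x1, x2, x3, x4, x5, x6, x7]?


Graded Nakayama: mu(m^d) = dim_k (m^d/m^(d+1)) = #degree-4 monomials in 7 vars
C(n+d-1,d)=C(10,4)=210


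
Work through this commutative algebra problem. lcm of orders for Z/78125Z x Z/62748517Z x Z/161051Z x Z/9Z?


Exponent = lcm of the cyclic orders; pairwise coprime => product.
5^7*13^7*11^5*3^2=78125*62748517*161051*9=7105578336117421875


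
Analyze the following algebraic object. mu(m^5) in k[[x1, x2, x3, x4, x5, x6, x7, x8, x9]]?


C(n+d-1,d)=C(13,5)=1287


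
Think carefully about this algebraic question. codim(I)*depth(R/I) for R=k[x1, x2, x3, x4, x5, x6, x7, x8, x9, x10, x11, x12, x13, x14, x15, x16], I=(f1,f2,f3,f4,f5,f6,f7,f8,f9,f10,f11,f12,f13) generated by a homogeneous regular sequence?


codim=13, depth=dim(R/I)=16-13=3
Product=13*3=39


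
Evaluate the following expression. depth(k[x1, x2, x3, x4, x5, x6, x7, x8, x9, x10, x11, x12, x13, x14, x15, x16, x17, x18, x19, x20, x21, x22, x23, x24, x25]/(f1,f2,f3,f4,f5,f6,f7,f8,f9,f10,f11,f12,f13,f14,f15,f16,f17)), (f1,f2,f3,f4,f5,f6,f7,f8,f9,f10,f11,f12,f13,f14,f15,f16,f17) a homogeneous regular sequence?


depth(R)=25
depth(R/I)=25-17=8


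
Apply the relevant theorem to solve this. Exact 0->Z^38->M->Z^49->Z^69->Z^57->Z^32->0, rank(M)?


Alt sum=0:
(-1)^0*38 + (-1)^1*? + (-1)^2*49 + (-1)^3*69 + (-1)^4*57 + (-1)^5*32=0
rank(M)=43


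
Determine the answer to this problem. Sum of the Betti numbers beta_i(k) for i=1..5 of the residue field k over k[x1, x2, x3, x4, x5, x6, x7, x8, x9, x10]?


Koszul resolution: beta_i(k)=C(n,i), n=10
C(10,1)=10, C(10,2)=45, C(10,3)=120, C(10,4)=210, C(10,5)=252
Sum=637


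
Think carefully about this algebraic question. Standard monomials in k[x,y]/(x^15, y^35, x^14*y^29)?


k[x,y]/I, I = (x^15, y^35, x^14*y^29)
Rect: 15x35=525. Corner: (15-14)x(35-29)=6.
dim = 525-6 = 519


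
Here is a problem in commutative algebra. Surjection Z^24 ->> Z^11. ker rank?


rank(ker) = 24-11 = 13


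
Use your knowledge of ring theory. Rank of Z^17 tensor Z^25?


rank(M(x)N) = rank(M)*rank(N)
17*25 = 425


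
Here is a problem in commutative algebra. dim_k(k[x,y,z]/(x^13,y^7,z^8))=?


Basis: x^iy^jz^k, i<13,j<7,k<8
13*7*8=728


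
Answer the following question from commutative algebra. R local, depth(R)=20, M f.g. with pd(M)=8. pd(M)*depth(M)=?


pd+depth=20
depth=20-8=12
pd*depth=8*12=96


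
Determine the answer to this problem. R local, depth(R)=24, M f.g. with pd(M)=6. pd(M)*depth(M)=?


pd+depth=24
depth=24-6=18
pd*depth=6*18=108


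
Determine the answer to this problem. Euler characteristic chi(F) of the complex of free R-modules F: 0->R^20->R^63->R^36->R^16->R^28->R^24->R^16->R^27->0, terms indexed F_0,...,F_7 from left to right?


chi = sum (-1)^i * rank:
(-1)^0*20=20
(-1)^1*63=-63
(-1)^2*36=36
(-1)^3*16=-16
(-1)^4*28=28
(-1)^5*24=-24
(-1)^6*16=16
(-1)^7*27=-27
chi=-30


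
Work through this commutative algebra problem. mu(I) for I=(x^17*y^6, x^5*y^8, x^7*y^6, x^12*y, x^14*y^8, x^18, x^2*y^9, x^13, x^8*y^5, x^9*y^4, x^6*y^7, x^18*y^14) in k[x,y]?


Remove redundant (divisible by others).
x^18*y^14 redundant.
x^17*y^6 redundant.
x^14*y^8 redundant.
x^18 redundant.
Min: x^13, x^12*y, x^9*y^4, x^8*y^5, x^7*y^6, x^6*y^7, x^5*y^8, x^2*y^9
Count=8


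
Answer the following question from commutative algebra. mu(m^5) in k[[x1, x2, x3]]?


C(n+d-1,d)=C(7,5)=21


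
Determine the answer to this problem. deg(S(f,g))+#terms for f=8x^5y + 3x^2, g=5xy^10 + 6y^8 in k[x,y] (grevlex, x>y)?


LT(f)=8x^5y, LT(g)=5xy^10
lcm(LM)=x^5y^10
S(f,g) (scaled by 40 to clear denominators) = 5y^9*f - 8x^4*g = -48x^4y^8 + 15x^2y^9
2 terms, deg 12.
12+2=14


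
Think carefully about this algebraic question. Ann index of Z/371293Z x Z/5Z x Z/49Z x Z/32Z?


Exponent = lcm of the cyclic orders; pairwise coprime => product.
13^5*5^1*7^2*2^5=371293*5*49*32=2910937120


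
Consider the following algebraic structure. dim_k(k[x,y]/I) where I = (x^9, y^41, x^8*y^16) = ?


k[x,y]/I, I = (x^9, y^41, x^8*y^16)
Rect: 9x41=369. Corner: (9-8)x(41-16)=25.
dim = 369-25 = 344


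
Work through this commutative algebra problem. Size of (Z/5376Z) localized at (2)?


2-primary part: 5376=2^8*21
Size=2^8=256


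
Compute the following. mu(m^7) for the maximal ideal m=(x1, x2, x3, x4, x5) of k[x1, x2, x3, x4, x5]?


Graded Nakayama: mu(m^d) = dim_k (m^d/m^(d+1)) = #degree-7 monomials in 5 vars
C(n+d-1,d)=C(11,7)=330


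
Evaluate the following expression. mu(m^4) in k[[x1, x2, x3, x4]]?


C(n+d-1,d)=C(7,4)=35


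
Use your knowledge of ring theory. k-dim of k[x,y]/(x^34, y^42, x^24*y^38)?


k[x,y]/I, I = (x^34, y^42, x^24*y^38)
Rect: 34x42=1428. Corner: (34-24)x(42-38)=40.
dim = 1428-40 = 1388


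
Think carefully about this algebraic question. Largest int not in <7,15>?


gcd(7,15)=1 => F=ab-a-b=7*15-7-15=105-22=83


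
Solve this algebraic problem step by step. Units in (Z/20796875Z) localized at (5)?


Local ring = Z/15625Z.
phi(15625) = 5^5*(5-1) = 12500


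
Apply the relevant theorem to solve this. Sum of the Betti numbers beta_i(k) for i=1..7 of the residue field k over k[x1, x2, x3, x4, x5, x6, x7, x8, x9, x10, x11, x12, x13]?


Koszul resolution: beta_i(k)=C(n,i), n=13
C(13,1)=13, C(13,2)=78, C(13,3)=286, C(13,4)=715, C(13,5)=1287, C(13,6)=1716, C(13,7)=1716
Sum=5811


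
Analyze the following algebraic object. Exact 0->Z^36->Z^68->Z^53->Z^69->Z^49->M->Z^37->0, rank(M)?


Alt sum=0:
(-1)^0*36 + (-1)^1*68 + (-1)^2*53 + (-1)^3*69 + (-1)^4*49 + (-1)^5*? + (-1)^6*37=0
rank(M)=38


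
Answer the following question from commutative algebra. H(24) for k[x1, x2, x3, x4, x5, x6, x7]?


C(d+n-1,n-1)=C(30,6)=593775


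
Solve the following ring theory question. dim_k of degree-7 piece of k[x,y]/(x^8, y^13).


k[x,y], I = (x^8, y^13), d = 7
Need i < 8 and d-i < 13.
Range: 0 <= i <= 7.
H(7) = 8


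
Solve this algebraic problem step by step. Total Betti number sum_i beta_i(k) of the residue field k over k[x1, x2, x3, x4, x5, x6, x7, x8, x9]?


Koszul resolution: beta_i(k)=C(n,i), n=9
sum_i C(9,i) = 2^9 = 512


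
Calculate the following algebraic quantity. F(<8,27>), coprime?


gcd(8,27)=1 => F=ab-a-b=8*27-8-27=216-35=181


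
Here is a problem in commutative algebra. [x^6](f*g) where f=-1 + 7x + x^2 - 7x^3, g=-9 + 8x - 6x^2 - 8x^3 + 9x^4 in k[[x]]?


[x^6] = sum a_i*b_j, i+j=6
  1*9=9
  -7*-8=56
Sum=65


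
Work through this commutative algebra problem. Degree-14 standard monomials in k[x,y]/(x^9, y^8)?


k[x,y], I = (x^9, y^8), d = 14
Need i < 9 and d-i < 8.
Range: 7 <= i <= 8.
H(14) = 2


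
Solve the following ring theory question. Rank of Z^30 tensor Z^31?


rank(M(x)N) = rank(M)*rank(N)
30*31 = 930


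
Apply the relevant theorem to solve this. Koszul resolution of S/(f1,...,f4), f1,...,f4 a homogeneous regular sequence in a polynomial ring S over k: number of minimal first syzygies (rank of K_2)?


Regular sequence => Koszul complex is the minimal free resolution.
Syz_1 minimally generated by Koszul relations f_i*e_j - f_j*e_i (i<j): mu(Syz_1) = beta_2 = C(m,2) = m(m-1)/2
m=4
4*3/2 = 6


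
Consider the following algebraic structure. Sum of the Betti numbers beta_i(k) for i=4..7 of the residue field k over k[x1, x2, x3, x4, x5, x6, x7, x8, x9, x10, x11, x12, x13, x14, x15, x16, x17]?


Koszul resolution: beta_i(k)=C(n,i), n=17
C(17,4)=2380, C(17,5)=6188, C(17,6)=12376, C(17,7)=19448
Sum=40392


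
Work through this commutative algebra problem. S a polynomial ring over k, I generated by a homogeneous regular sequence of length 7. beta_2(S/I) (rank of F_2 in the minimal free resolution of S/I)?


Regular sequence => Koszul complex is the minimal free resolution.
Syz_1 minimally generated by Koszul relations f_i*e_j - f_j*e_i (i<j): mu(Syz_1) = beta_2 = C(m,2) = m(m-1)/2
m=7
7*6/2 = 21


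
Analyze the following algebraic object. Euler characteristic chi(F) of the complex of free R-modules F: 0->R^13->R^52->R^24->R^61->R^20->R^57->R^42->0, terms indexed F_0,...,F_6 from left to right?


chi = sum (-1)^i * rank:
(-1)^0*13=13
(-1)^1*52=-52
(-1)^2*24=24
(-1)^3*61=-61
(-1)^4*20=20
(-1)^5*57=-57
(-1)^6*42=42
chi=-71


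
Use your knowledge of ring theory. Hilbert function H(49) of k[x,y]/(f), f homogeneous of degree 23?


H(t)=d for t>=d-1.
d=23, t=49
H(49)=23


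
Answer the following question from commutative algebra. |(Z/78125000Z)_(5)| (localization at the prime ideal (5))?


5-primary part: 78125000=5^10*8
Size=5^10=9765625


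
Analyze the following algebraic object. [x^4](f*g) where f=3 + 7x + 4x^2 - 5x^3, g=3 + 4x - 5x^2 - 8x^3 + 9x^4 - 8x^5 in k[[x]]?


[x^4] = sum a_i*b_j, i+j=4
  3*9=27
  7*-8=-56
  4*-5=-20
  -5*4=-20
Sum=-69


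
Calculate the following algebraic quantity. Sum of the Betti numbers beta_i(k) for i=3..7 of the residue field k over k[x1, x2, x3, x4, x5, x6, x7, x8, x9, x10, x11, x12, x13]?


Koszul resolution: beta_i(k)=C(n,i), n=13
C(13,3)=286, C(13,4)=715, C(13,5)=1287, C(13,6)=1716, C(13,7)=1716
Sum=5720


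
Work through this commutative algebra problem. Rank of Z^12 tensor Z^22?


rank(M(x)N) = rank(M)*rank(N)
12*22 = 264


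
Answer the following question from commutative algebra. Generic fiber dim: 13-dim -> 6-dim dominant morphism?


dim(fiber)=dim(X)-dim(Y)=13-6=7


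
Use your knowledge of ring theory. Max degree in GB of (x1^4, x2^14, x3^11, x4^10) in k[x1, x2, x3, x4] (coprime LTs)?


Pure powers, coprime LTs => already GB.
Degrees: 4, 14, 11, 10
Max=14


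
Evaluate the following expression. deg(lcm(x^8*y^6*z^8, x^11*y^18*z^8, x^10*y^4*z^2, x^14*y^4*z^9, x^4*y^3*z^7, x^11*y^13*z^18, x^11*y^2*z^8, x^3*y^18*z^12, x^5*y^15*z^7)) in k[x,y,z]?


lcm = componentwise max:
x: max(8,11,10,14,4,11,11,3,5)=14
y: max(6,18,4,4,3,13,2,18,15)=18
z: max(8,8,2,9,7,18,8,12,7)=18
Total=14+18+18=50


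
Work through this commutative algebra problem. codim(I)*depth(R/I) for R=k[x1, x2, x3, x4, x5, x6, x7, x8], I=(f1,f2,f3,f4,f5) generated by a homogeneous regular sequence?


codim=5, depth=dim(R/I)=8-5=3
Product=5*3=15


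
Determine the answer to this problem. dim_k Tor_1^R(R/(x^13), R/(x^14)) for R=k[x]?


Tor_1(R/I,R/J)=(I cap J)/IJ=(x^14)/(x^27)
dim=27-14=min(13,14)=13


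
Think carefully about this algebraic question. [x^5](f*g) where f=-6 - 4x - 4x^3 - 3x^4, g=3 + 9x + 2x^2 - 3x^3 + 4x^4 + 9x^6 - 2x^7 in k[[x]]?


[x^5] = sum a_i*b_j, i+j=5
  -4*4=-16
  -4*2=-8
  -3*9=-27
Sum=-51


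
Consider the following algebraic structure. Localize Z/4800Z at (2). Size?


2-primary part: 4800=2^6*75
Size=2^6=64


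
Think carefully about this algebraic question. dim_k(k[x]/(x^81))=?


Basis: 1,x,...,x^80
dim=81


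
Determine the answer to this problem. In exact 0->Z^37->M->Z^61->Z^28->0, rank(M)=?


Alt sum=0:
(-1)^0*37 + (-1)^1*? + (-1)^2*61 + (-1)^3*28=0
rank(M)=70


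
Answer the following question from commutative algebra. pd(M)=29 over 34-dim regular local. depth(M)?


pd+depth=depth(R)=34
depth=34-29=5


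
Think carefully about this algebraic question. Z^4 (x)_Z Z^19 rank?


rank(M(x)N) = rank(M)*rank(N)
4*19 = 76


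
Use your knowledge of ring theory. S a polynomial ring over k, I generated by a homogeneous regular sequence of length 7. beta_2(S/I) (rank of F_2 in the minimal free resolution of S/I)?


Regular sequence => Koszul complex is the minimal free resolution.
Syz_1 minimally generated by Koszul relations f_i*e_j - f_j*e_i (i<j): mu(Syz_1) = beta_2 = C(m,2) = m(m-1)/2
m=7
7*6/2 = 21


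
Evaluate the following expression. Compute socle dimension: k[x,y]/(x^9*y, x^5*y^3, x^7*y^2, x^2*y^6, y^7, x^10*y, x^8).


Socle = ann(m) = span of standard monomials u with x*u, y*u in I (staircase corners).
Redundant generators: x^9*y, x^10*y
Minimal generators: x^8, x^7*y^2, x^5*y^3, x^2*y^6, y^7
Corners: xy^6, x^4y^5, x^6y^2, x^7y
Socle dim=4


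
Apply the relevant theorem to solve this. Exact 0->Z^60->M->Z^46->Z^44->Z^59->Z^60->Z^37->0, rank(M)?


Alt sum=0:
(-1)^0*60 + (-1)^1*? + (-1)^2*46 + (-1)^3*44 + (-1)^4*59 + (-1)^5*60 + (-1)^6*37=0
rank(M)=98


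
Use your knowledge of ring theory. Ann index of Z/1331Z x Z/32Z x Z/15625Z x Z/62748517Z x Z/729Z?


Exponent = lcm of the cyclic orders; pairwise coprime => product.
11^3*2^5*5^6*13^7*3^6=1331*32*15625*62748517*729=30442411648291500000


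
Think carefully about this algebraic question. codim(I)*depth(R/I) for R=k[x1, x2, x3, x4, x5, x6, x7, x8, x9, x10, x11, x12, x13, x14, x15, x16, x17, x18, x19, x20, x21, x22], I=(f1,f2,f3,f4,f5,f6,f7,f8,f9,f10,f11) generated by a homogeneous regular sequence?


codim=11, depth=dim(R/I)=22-11=11
Product=11*11=121


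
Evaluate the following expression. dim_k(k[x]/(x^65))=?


Basis: 1,x,...,x^64
dim=65


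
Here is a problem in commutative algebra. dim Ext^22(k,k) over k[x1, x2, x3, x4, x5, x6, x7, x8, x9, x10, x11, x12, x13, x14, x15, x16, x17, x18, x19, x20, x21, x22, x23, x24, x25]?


C(n,i)=C(25,22)=2300


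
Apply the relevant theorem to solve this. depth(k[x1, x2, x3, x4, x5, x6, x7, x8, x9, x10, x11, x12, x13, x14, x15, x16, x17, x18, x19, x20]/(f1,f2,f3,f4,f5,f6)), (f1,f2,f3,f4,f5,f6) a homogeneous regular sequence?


depth(R)=20
depth(R/I)=20-6=14


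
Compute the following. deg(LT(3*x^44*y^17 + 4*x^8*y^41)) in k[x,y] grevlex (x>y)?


LT: 3*x^44*y^17
deg_x=44, deg_y=17
Total=44+17=61


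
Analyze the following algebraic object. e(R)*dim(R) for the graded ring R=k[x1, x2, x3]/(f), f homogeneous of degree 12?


e(R)=deg(f)=12, dim(R)=3-1=2
e*dim=12*2=24


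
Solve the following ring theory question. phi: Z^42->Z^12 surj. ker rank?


rank(ker) = 42-12 = 30


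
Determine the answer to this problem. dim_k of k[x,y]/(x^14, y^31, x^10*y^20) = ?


k[x,y]/I, I = (x^14, y^31, x^10*y^20)
Rect: 14x31=434. Corner: (14-10)x(31-20)=44.
dim = 434-44 = 390


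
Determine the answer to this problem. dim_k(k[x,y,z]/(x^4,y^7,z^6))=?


Basis: x^iy^jz^k, i<4,j<7,k<6
4*7*6=168


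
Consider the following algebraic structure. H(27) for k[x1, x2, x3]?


C(d+n-1,n-1)=C(29,2)=406


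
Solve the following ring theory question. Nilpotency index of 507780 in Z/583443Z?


507780^k mod 583443:
k=1: 507780
k=2: 146853
k=3: 333396
k=4: 0
First zero at k = 4


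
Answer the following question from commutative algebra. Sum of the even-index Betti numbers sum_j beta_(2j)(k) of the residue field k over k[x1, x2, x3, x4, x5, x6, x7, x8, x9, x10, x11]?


Koszul resolution: beta_i(k)=C(n,i), n=11
sum_even C(11,i) = 2^(n-1) = 2^10 = 1024


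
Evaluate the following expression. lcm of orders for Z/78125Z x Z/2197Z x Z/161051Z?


Exponent = lcm of the cyclic orders; pairwise coprime => product.
5^7*13^3*11^5=78125*2197*161051=27642894296875


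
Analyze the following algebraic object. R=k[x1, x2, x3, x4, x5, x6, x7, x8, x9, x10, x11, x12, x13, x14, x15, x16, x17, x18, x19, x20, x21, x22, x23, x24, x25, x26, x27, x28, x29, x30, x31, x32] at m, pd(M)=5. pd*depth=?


pd+depth=32
depth=32-5=27
pd*depth=5*27=135


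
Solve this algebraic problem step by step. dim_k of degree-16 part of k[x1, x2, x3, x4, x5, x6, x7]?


C(d+n-1,n-1)=C(22,6)=74613


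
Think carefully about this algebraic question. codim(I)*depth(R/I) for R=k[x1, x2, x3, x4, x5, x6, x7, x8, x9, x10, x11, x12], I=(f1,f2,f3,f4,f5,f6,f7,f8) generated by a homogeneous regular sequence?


codim=8, depth=dim(R/I)=12-8=4
Product=8*4=32


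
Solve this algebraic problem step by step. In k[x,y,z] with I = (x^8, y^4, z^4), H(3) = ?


Need i<8, j<4, k<4 with i+j+k=3.
For each i, j ranges over max(0,3-i-3)..min(3,3-i):
  i=0: j in [0,3] -> 4
  i=1: j in [0,2] -> 3
  i=2: j in [0,1] -> 2
  i=3: j in [0,0] -> 1
H(3) = 4+3+2+1 = 10


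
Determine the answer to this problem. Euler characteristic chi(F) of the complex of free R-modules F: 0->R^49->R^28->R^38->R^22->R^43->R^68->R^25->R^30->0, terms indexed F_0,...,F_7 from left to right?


chi = sum (-1)^i * rank:
(-1)^0*49=49
(-1)^1*28=-28
(-1)^2*38=38
(-1)^3*22=-22
(-1)^4*43=43
(-1)^5*68=-68
(-1)^6*25=25
(-1)^7*30=-30
chi=7


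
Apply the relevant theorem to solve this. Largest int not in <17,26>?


gcd(17,26)=1 => F=ab-a-b=17*26-17-26=442-43=399


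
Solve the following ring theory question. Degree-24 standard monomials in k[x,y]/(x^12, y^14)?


k[x,y], I = (x^12, y^14), d = 24
Need i < 12 and d-i < 14.
Range: 11 <= i <= 11.
H(24) = 1


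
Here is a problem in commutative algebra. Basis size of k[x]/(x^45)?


Basis: 1,x,...,x^44
dim=45


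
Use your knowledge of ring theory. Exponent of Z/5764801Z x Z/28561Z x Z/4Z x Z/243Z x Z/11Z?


Exponent = lcm of the cyclic orders; pairwise coprime => product.
7^8*13^4*2^2*3^5*11^1=5764801*28561*4*243*11=1760421562711812


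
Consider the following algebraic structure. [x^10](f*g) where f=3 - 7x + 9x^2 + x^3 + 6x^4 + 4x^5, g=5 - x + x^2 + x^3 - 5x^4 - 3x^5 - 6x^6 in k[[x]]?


[x^10] = sum a_i*b_j, i+j=10
  6*-6=-36
  4*-3=-12
Sum=-48


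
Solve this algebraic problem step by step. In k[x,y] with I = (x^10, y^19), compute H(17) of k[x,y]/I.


k[x,y], I = (x^10, y^19), d = 17
Need i < 10 and d-i < 19.
Range: 0 <= i <= 9.
H(17) = 10


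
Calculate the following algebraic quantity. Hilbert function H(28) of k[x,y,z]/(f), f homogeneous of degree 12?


C(30,2)-C(18,2)=435-153=282


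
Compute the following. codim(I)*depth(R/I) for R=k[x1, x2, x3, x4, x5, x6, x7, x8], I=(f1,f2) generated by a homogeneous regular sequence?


codim=2, depth=dim(R/I)=8-2=6
Product=2*6=12


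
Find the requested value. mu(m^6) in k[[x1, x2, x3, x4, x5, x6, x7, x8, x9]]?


C(n+d-1,d)=C(14,6)=3003


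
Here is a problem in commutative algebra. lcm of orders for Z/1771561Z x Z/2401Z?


Exponent = lcm of the cyclic orders; pairwise coprime => product.
11^6*7^4=1771561*2401=4253517961


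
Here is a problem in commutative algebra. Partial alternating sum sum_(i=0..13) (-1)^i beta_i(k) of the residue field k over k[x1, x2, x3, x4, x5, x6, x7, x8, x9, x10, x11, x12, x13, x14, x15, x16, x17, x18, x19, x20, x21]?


Koszul resolution: beta_i(k)=C(n,i), n=21
sum_(i=0..p) (-1)^i C(n,i) = (-1)^p C(n-1,p)
(-1)^13*C(20,13) = (-1)^13*77520 = -77520


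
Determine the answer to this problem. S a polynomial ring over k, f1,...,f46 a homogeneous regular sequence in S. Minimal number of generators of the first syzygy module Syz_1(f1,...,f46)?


Regular sequence => Koszul complex is the minimal free resolution.
Syz_1 minimally generated by Koszul relations f_i*e_j - f_j*e_i (i<j): mu(Syz_1) = beta_2 = C(m,2) = m(m-1)/2
m=46
46*45/2 = 1035


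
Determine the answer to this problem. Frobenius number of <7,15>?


gcd(7,15)=1 => F=ab-a-b=7*15-7-15=105-22=83


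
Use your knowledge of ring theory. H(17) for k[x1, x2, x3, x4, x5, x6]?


C(d+n-1,n-1)=C(22,5)=26334


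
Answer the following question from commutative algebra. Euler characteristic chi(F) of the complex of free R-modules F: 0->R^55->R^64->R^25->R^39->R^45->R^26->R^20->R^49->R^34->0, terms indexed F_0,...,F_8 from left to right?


chi = sum (-1)^i * rank:
(-1)^0*55=55
(-1)^1*64=-64
(-1)^2*25=25
(-1)^3*39=-39
(-1)^4*45=45
(-1)^5*26=-26
(-1)^6*20=20
(-1)^7*49=-49
(-1)^8*34=34
chi=1


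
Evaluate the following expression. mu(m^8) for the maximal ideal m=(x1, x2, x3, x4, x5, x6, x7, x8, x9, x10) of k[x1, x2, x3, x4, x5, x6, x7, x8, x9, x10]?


Graded Nakayama: mu(m^d) = dim_k (m^d/m^(d+1)) = #degree-8 monomials in 10 vars
C(n+d-1,d)=C(17,8)=24310


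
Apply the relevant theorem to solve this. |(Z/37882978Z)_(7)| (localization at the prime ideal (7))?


7-primary part: 37882978=7^7*46
Size=7^7=823543


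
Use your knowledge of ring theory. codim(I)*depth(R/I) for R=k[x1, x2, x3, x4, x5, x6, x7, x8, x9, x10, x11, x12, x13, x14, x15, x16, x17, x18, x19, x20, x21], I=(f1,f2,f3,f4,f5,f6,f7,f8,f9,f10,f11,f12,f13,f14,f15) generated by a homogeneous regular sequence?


codim=15, depth=dim(R/I)=21-15=6
Product=15*6=90


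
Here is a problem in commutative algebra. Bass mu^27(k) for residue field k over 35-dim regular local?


C(n,i)=C(35,27)=23535820


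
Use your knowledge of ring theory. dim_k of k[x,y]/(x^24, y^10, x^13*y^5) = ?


k[x,y]/I, I = (x^24, y^10, x^13*y^5)
Rect: 24x10=240. Corner: (24-13)x(10-5)=55.
dim = 240-55 = 185


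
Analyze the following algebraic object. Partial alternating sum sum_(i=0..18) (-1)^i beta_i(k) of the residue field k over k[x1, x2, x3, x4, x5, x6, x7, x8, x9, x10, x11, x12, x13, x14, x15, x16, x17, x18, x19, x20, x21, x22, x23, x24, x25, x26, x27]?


Koszul resolution: beta_i(k)=C(n,i), n=27
sum_(i=0..p) (-1)^i C(n,i) = (-1)^p C(n-1,p)
(-1)^18*C(26,18) = (-1)^18*1562275 = 1562275


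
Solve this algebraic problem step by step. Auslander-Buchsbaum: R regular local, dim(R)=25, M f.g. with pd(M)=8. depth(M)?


pd+depth=depth(R)=25
depth=25-8=17


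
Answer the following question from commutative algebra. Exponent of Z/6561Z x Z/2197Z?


Exponent = lcm of the cyclic orders; pairwise coprime => product.
3^8*13^3=6561*2197=14414517


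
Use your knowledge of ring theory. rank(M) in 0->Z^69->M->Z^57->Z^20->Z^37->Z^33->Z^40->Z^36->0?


Alt sum=0:
(-1)^0*69 + (-1)^1*? + (-1)^2*57 + (-1)^3*20 + (-1)^4*37 + (-1)^5*33 + (-1)^6*40 + (-1)^7*36=0
rank(M)=114


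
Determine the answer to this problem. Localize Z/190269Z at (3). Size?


3-primary part: 190269=3^8*29
Size=3^8=6561


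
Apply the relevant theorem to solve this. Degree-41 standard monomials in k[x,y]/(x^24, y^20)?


k[x,y], I = (x^24, y^20), d = 41
Need i < 24 and d-i < 20.
Range: 22 <= i <= 23.
H(41) = 2


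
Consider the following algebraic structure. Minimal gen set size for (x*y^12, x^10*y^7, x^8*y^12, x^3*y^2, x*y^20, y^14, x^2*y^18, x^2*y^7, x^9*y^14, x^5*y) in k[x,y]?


Remove redundant (divisible by others).
x^8*y^12 redundant.
x^2*y^18 redundant.
x*y^20 redundant.
x^9*y^14 redundant.
x^10*y^7 redundant.
Min: x^5*y, x^3*y^2, x^2*y^7, x*y^12, y^14
Count=5


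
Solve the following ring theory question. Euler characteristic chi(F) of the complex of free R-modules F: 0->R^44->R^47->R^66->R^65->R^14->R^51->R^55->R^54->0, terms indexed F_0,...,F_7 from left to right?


chi = sum (-1)^i * rank:
(-1)^0*44=44
(-1)^1*47=-47
(-1)^2*66=66
(-1)^3*65=-65
(-1)^4*14=14
(-1)^5*51=-51
(-1)^6*55=55
(-1)^7*54=-54
chi=-38


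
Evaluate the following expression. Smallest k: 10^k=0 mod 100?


10^k mod 100:
k=1: 10
k=2: 0
First zero at k = 2


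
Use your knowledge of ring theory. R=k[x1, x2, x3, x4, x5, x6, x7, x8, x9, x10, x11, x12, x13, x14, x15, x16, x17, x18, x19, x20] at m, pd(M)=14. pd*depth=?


pd+depth=20
depth=20-14=6
pd*depth=14*6=84


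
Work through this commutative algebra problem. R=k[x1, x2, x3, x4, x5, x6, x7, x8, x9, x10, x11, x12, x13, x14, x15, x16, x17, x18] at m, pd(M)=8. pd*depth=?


pd+depth=18
depth=18-8=10
pd*depth=8*10=80


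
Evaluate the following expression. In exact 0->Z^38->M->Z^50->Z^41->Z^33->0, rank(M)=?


Alt sum=0:
(-1)^0*38 + (-1)^1*? + (-1)^2*50 + (-1)^3*41 + (-1)^4*33=0
rank(M)=80


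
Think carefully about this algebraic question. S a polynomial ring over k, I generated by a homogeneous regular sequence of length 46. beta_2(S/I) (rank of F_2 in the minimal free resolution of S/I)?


Regular sequence => Koszul complex is the minimal free resolution.
Syz_1 minimally generated by Koszul relations f_i*e_j - f_j*e_i (i<j): mu(Syz_1) = beta_2 = C(m,2) = m(m-1)/2
m=46
46*45/2 = 1035


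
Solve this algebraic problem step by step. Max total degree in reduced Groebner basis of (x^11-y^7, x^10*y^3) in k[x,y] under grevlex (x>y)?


LT(f1)=x^11, LT(f2)=x^10y^3, lcm=x^11y^3
S(f1,f2) = y^3*f1 - x^1*f2 = -y^10
Reduced GB = {f1, f2, y^10}; degrees 11, 13, 10
Max = 13


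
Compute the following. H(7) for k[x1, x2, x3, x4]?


C(d+n-1,n-1)=C(10,3)=120


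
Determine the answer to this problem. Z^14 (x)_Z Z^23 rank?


rank(M(x)N) = rank(M)*rank(N)
14*23 = 322


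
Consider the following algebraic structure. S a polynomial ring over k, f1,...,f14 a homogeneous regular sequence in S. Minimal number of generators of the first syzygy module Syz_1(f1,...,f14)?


Regular sequence => Koszul complex is the minimal free resolution.
Syz_1 minimally generated by Koszul relations f_i*e_j - f_j*e_i (i<j): mu(Syz_1) = beta_2 = C(m,2) = m(m-1)/2
m=14
14*13/2 = 91


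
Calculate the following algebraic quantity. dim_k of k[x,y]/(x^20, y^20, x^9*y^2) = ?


k[x,y]/I, I = (x^20, y^20, x^9*y^2)
Rect: 20x20=400. Corner: (20-9)x(20-2)=198.
dim = 400-198 = 202


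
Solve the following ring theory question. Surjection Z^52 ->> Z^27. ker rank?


rank(ker) = 52-27 = 25


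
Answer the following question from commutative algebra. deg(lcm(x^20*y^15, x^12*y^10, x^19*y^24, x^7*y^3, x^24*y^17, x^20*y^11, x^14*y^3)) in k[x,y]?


lcm = componentwise max:
x: max(20,12,19,7,24,20,14)=24
y: max(15,10,24,3,17,11,3)=24
Total=24+24=48


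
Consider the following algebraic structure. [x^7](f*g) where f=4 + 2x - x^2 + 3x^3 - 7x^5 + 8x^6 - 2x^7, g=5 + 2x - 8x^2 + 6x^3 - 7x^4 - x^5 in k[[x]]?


[x^7] = sum a_i*b_j, i+j=7
  -1*-1=1
  3*-7=-21
  -7*-8=56
  8*2=16
  -2*5=-10
Sum=42


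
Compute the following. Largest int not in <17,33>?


gcd(17,33)=1 => F=ab-a-b=17*33-17-33=561-50=511


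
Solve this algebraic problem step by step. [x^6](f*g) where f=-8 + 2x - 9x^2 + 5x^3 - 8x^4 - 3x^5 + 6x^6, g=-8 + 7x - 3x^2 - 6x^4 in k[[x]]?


[x^6] = sum a_i*b_j, i+j=6
  -9*-6=54
  -8*-3=24
  -3*7=-21
  6*-8=-48
Sum=9


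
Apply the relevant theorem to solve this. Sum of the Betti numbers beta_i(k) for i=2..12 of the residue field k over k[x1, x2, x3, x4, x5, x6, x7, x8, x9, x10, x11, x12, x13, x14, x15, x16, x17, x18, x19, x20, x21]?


Koszul resolution: beta_i(k)=C(n,i), n=21
C(21,2)=210, C(21,3)=1330, C(21,4)=5985, C(21,5)=20349, C(21,6)=54264, C(21,7)=116280, C(21,8)=203490, C(21,9)=293930, C(21,10)=352716, C(21,11)=352716, C(21,12)=293930
Sum=1695200


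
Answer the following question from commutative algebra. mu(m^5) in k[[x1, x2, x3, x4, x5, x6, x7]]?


C(n+d-1,d)=C(11,5)=462


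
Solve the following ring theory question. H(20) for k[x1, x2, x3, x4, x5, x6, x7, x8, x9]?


C(d+n-1,n-1)=C(28,8)=3108105


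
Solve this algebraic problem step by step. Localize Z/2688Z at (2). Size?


2-primary part: 2688=2^7*21
Size=2^7=128


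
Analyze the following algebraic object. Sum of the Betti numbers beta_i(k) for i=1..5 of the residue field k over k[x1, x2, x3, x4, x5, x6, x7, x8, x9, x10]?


Koszul resolution: beta_i(k)=C(n,i), n=10
C(10,1)=10, C(10,2)=45, C(10,3)=120, C(10,4)=210, C(10,5)=252
Sum=637


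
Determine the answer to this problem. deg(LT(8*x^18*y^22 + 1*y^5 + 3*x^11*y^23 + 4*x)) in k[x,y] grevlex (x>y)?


LT: 8*x^18*y^22
deg_x=18, deg_y=22
Total=18+22=40


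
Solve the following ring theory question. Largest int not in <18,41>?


gcd(18,41)=1 => F=ab-a-b=18*41-18-41=738-59=679


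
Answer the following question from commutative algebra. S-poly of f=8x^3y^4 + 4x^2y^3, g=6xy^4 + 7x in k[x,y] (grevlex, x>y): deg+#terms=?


LT(f)=8x^3y^4, LT(g)=6xy^4
lcm(LM)=x^3y^4
S(f,g) (scaled by 48 to clear denominators) = 6*f - 8x^2*g = 24x^2y^3 - 56x^3
2 terms, deg 5.
5+2=7


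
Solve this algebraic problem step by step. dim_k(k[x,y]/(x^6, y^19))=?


Basis: x^i*y^j, i<6, j<19
6*19=114


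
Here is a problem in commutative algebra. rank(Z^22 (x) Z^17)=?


rank(M(x)N) = rank(M)*rank(N)
22*17 = 374
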